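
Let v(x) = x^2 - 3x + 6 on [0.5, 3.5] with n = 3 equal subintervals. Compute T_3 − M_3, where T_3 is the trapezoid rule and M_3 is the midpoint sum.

T_3 = 14.75.
M_3 = 14.
T_3 − M_3 = 0.75.

0.75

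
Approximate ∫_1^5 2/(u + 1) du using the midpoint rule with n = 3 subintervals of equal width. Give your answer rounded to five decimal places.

2.16667

Δu = (5 − 1)/3 = 4/3.
Midpoints: 5/3, 3, 13/3.
f(5/3) = 0.75, f(3) = 0.5, f(13/3) = 0.375.
Sum = Δu · [f(5/3) + f(3) + f(13/3)].
Sum ≈ 2.16667.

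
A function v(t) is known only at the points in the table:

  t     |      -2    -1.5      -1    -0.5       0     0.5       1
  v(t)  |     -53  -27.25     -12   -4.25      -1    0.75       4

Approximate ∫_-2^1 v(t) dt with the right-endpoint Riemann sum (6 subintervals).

-19.875

Δt = 0.5.
Sum = 0.5·[(-27.25) + (-12) + (-4.25) + (-1) + 0.75 + 4] = -19.875.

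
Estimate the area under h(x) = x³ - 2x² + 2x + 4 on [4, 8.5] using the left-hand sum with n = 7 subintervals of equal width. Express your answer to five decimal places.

Δx = (8.5 − 4)/7 = 9/14.
Left endpoints: 4, 65/14, 37/7, 83/14, 46/7, 101/14, 55/7.
h(4) = 44, h(65/14) = 192781/2744, h(37/7) = 36485/343, h(83/14) = 422407/2744, h(46/7) = 73592/343, h(101/14) = 795241/2744, h(55/7) = 130787/343.
Sum = Δx · [h(4) + h(65/14) + h(37/7) + ...].
Sum ≈ 810.14923.

810.14923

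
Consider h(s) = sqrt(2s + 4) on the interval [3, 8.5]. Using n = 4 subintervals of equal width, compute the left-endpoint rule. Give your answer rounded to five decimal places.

Δs = (8.5 − 3)/4 = 1.375.
Left endpoints: 3, 4.375, 5.75, 7.125.
h(3) ≈ 3.16228, h(4.375) ≈ 3.57071, h(5.75) ≈ 3.93700, h(7.125) ≈ 4.27200.
Sum = Δs · [h(3) + h(4.375) + h(5.75) + h(7.125)].
Sum ≈ 20.54525.

20.54525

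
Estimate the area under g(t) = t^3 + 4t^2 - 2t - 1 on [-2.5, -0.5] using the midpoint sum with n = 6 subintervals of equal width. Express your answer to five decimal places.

Δt = (-0.5 − (-2.5))/6 = 1/3.
Midpoints: -7/3, -2, -5/3, -4/3, -1, -2/3.
g(-7/3) = 344/27, g(-2) = 11, g(-5/3) = 238/27, g(-4/3) = 173/27, g(-1) = 4, g(-2/3) = 49/27.
Sum = Δt · [g(-7/3) + g(-2) + g(-5/3) + ...].
Sum ≈ 14.92593.

14.92593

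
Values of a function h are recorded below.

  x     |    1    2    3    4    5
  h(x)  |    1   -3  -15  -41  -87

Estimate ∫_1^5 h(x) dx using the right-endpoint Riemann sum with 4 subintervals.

Δx = 1.
Sum = 1·[(-3) + (-15) + (-41) + (-87)] = -146.

-146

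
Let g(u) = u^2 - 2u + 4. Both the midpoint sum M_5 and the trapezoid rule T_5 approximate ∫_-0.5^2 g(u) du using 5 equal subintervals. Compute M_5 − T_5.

M_5 = 8.90625.
T_5 = 9.0625.
M_5 − T_5 = -0.15625.

-0.15625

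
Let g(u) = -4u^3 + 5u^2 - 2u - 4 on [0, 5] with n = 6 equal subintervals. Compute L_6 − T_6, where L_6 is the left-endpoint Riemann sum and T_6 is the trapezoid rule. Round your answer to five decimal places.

L_6 ≈ -315.7175926.
T_6 ≈ -476.1342593.
L_6 − T_6 ≈ 160.41667.

160.41667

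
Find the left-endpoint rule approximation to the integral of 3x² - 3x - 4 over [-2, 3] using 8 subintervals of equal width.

8.4765625

Δx = (3 − (-2))/8 = 0.625.
Left endpoints: -2, -1.375, -0.75, -0.125, 0.5, 1.125, 1.75, 2.375.
f(-2) = 14, f(-1.375) = 5.796875, f(-0.75) = -0.0625, f(-0.125) = -3.578125, f(0.5) = -4.75, f(1.125) = -3.578125, f(1.75) = -0.0625, f(2.375) = 5.796875.
Sum = Δx · [f(-2) + f(-1.375) + f(-0.75) + ...].
Sum = 8.4765625.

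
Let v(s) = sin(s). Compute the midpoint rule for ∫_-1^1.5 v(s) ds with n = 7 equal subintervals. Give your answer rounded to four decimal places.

Δs = (1.5 − (-1))/7 = 5/14.
Midpoints: -23/28, -13/28, -3/28, 0.25, 17/28, 27/28, 37/28.
v(-23/28) ≈ -0.7321, v(-13/28) ≈ -0.4478, v(-3/28) ≈ -0.1069, v(0.25) ≈ 0.2474, v(17/28) ≈ 0.5705, v(27/28) ≈ 0.8216, v(37/28) ≈ 0.9691.
Sum = Δs · [v(-23/28) + v(-13/28) + v(-3/28) + ...].
Sum ≈ 0.4721.

0.4721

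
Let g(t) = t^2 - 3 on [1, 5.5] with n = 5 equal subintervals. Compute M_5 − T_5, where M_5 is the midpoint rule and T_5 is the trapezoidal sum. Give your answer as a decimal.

-0.91125

M_5 = 41.32125.
T_5 = 42.2325.
M_5 − T_5 = -0.91125.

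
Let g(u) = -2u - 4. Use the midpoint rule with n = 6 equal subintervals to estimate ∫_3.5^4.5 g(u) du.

-12

Δu = (4.5 − 3.5)/6 = 1/6.
Midpoints: 43/12, 3.75, 47/12, 49/12, 4.25, 53/12.
g(43/12) = -67/6, g(3.75) = -11.5, g(47/12) = -71/6, g(49/12) = -73/6, g(4.25) = -12.5, g(53/12) = -77/6.
Sum = Δu · [g(43/12) + g(3.75) + g(47/12) + ...].
Sum = -12.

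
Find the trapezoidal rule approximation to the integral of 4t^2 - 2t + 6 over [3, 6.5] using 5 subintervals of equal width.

319.06

Δt = (6.5 − 3)/5 = 0.7.
f(3) = 36, f(3.7) = 53.36, f(4.4) = 74.64, f(5.1) = 99.84, f(5.8) = 128.96, f(6.5) = 162.
T_5 = (Δt/2)·[f(t_0) + 2f(t_1) + ... + 2f(t_{4}) + f(t_5)].
Sum = 319.06.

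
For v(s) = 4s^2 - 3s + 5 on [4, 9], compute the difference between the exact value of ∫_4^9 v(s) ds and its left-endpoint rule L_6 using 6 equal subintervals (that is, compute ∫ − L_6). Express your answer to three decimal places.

Exact integral: ∫_4^9 v(s) ds ≈ 814.16667.
L_6 ≈ 714.39815.
Error ≈ 814.16667 − 714.39815 ≈ 99.769.

99.769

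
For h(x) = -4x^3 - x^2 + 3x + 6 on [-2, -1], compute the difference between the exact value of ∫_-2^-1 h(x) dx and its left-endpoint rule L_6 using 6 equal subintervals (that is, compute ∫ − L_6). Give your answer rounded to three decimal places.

-1.912

Exact integral: ∫_-2^-1 h(x) dx ≈ 14.16667.
L_6 ≈ 16.07870.
Error ≈ 14.16667 − 16.07870 ≈ -1.912.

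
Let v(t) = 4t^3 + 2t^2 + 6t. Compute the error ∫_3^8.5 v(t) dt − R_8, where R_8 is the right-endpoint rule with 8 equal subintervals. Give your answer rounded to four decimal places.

-892.8870

Exact integral: ∫_3^8.5 v(t) dt ≈ 5720.229167.
R_8 ≈ 6613.116211.
Error ≈ 5720.229167 − 6613.116211 ≈ -892.8870.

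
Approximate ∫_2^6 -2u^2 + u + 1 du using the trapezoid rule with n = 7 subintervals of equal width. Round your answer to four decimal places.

-119.1020

Δu = (6 − 2)/7 = 4/7.
f(2) = -5, f(18/7) = -473/49, f(22/7) = -765/49, f(26/7) = -1121/49, f(30/7) = -1541/49, f(34/7) = -2025/49, f(38/7) = -2573/49, f(6) = -65.
T_7 = (Δu/2)·[f(u_0) + 2f(u_1) + ... + 2f(u_{6}) + f(u_7)].
Sum ≈ -119.1020.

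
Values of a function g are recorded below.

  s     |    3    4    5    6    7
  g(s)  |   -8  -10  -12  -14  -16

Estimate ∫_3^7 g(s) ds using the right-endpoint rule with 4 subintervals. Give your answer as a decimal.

-52

Δs = 1.
Sum = 1·[(-10) + (-12) + (-14) + (-16)] = -52.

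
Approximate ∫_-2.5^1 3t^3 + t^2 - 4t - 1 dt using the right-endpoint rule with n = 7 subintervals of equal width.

-9.1875

Δt = (1 − (-2.5))/7 = 0.5.
Right endpoints: -2, -1.5, -1, -0.5, 0, 0.5, 1.
f(-2) = -13, f(-1.5) = -2.875, f(-1) = 1, f(-0.5) = 0.875, f(0) = -1, f(0.5) = -2.375, f(1) = -1.
Sum = Δt · [f(-2) + f(-1.5) + f(-1) + ...].
Sum = -9.1875.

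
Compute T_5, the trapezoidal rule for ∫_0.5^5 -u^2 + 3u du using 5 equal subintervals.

Δu = (5 − 0.5)/5 = 0.9.
f(0.5) = 1.25, f(1.4) = 2.24, f(2.3) = 1.61, f(3.2) = -0.64, f(4.1) = -4.51, f(5) = -10.
T_5 = (Δu/2)·[f(u_0) + 2f(u_1) + ... + 2f(u_{4}) + f(u_5)].
Sum = -5.1075.

-5.1075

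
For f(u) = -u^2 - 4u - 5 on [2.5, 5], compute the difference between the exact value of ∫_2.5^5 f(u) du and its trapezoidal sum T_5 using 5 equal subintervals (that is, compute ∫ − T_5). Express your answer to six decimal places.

Exact integral: ∫_2.5^5 f(u) du ≈ -86.45833333.
T_5 = -86.5625.
Error ≈ -86.45833333 − (-86.5625) ≈ 0.104167.

0.104167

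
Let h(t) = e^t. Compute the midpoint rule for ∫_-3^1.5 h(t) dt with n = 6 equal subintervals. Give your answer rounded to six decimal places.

Δt = (1.5 − (-3))/6 = 0.75.
Midpoints: -2.625, -1.875, -1.125, -0.375, 0.375, 1.125.
h(-2.625) ≈ 0.072440, h(-1.875) ≈ 0.153355, h(-1.125) ≈ 0.324652, h(-0.375) ≈ 0.687289, h(0.375) ≈ 1.454991, h(1.125) ≈ 3.080217.
Sum = Δt · [h(-2.625) + h(-1.875) + h(-1.125) + ...].
Sum ≈ 4.329709.

4.329709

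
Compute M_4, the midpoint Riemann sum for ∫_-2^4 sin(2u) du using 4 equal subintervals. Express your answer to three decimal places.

Δu = (4 − (-2))/4 = 1.5.
Midpoints: -1.25, 0.25, 1.75, 3.25.
f(-1.25) ≈ -0.598, f(0.25) ≈ 0.479, f(1.75) ≈ -0.351, f(3.25) ≈ 0.215.
Sum = Δu · [f(-1.25) + f(0.25) + f(1.75) + f(3.25)].
Sum ≈ -0.382.

-0.382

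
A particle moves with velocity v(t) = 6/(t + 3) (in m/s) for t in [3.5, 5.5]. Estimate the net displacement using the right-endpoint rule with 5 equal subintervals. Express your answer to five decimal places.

Δt = (5.5 − 3.5)/5 = 0.4.
Right endpoints: 3.9, 4.3, 4.7, 5.1, 5.5.
v(3.9) = 20/23, v(4.3) = 60/73, v(4.7) = 60/77, v(5.1) = 20/27, v(5.5) = 12/17.
Sum = Δt · [v(3.9) + v(4.3) + v(4.7) + v(5.1) + v(5.5)].
Sum ≈ 1.56693.

1.56693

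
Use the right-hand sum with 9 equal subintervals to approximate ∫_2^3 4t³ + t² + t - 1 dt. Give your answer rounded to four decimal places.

77.4527

Δt = (3 − 2)/9 = 1/9.
Right endpoints: 19/9, 20/9, 7/3, 22/9, 23/9, 8/3, 25/9, 26/9, 3.
f(19/9) = 31495/729, f(20/9) = 36491/729, f(7/3) = 1555/27, f(22/9) = 48001/729, f(23/9) = 54563/729, f(8/3) = 2285/27, f(25/9) = 69421/729, f(26/9) = 77765/729, f(3) = 119.
Sum = Δt · [f(19/9) + f(20/9) + f(7/3) + ...].
Sum ≈ 77.4527.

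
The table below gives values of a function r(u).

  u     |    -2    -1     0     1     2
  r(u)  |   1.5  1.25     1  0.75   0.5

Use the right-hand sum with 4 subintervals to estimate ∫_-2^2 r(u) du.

3.5

Δu = 1.
Sum = 1·[1.25 + 1 + 0.75 + 0.5] = 3.5.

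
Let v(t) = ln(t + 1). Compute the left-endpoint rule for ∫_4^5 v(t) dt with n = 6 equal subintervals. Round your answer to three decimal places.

1.688

Δt = (5 − 4)/6 = 1/6.
Left endpoints: 4, 25/6, 13/3, 4.5, 14/3, 29/6.
v(4) ≈ 1.609, v(25/6) ≈ 1.642, v(13/3) ≈ 1.674, v(4.5) ≈ 1.705, v(14/3) ≈ 1.735, v(29/6) ≈ 1.764.
Sum = Δt · [v(4) + v(25/6) + v(13/3) + ...].
Sum ≈ 1.688.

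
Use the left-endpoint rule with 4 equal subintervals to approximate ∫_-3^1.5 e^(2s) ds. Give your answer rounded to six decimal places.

2.661893

Δs = (1.5 − (-3))/4 = 1.125.
Left endpoints: -3, -1.875, -0.75, 0.375.
f(-3) ≈ 0.002479, f(-1.875) ≈ 0.023518, f(-0.75) ≈ 0.223130, f(0.375) ≈ 2.117000.
Sum = Δs · [f(-3) + f(-1.875) + f(-0.75) + f(0.375)].
Sum ≈ 2.661893.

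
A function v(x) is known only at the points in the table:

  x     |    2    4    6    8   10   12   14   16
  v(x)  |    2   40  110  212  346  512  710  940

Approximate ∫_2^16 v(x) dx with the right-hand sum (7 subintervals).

Δx = 2.
Sum = 2·[40 + 110 + 212 + 346 + 512 + 710 + 940] = 5740.

5740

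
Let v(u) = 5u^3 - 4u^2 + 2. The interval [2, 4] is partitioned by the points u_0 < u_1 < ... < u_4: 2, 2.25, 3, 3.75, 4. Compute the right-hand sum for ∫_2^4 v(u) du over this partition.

306.9921875

Subinterval widths: 0.25, 0.75, 0.75, 0.25.
Right endpoints: 2.25, 3, 3.75, 4.
v(2.25) = 38.703125, v(3) = 101, v(3.75) = 209.421875, v(4) = 258.
Sum = Σ Δu_i · v(u_i).
Sum = 306.9921875.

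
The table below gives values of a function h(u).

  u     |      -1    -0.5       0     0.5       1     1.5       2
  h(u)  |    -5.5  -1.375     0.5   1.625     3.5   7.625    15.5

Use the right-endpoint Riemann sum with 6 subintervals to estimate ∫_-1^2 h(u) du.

13.6875

Δu = 0.5.
Sum = 0.5·[(-1.375) + 0.5 + 1.625 + 3.5 + 7.625 + 15.5] = 13.6875.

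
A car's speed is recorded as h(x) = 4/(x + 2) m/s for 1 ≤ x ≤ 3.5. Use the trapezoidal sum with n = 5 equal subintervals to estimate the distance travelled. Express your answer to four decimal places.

Δx = (3.5 − 1)/5 = 0.5.
h(1) = 4/3, h(1.5) = 8/7, h(2) = 1, h(2.5) = 8/9, h(3) = 0.8, h(3.5) = 8/11.
T_5 = (Δx/2)·[h(x_0) + 2h(x_1) + ... + 2h(x_{4}) + h(x_5)].
Sum ≈ 2.4310.

2.4310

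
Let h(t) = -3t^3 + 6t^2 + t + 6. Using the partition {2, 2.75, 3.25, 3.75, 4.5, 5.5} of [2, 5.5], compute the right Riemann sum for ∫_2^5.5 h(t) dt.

Subinterval widths: 0.75, 0.5, 0.5, 0.75, 1.
Right endpoints: 2.75, 3.25, 3.75, 4.5, 5.5.
h(2.75) = -8.265625, h(3.25) = -30.359375, h(3.75) = -64.078125, h(4.5) = -141.375, h(5.5) = -306.125.
Sum = Σ Δt_i · h(t_i).
Sum = -465.57421875.

-465.57421875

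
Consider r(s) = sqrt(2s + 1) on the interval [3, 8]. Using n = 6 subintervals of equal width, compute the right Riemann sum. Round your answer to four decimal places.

Δs = (8 − 3)/6 = 5/6.
Right endpoints: 23/6, 14/3, 5.5, 19/3, 43/6, 8.
r(23/6) ≈ 2.9439, r(14/3) ≈ 3.2146, r(5.5) ≈ 3.4641, r(19/3) ≈ 3.6968, r(43/6) ≈ 3.9158, r(8) ≈ 4.1231.
Sum = Δs · [r(23/6) + r(14/3) + r(5.5) + ...].
Sum ≈ 17.7986.

17.7986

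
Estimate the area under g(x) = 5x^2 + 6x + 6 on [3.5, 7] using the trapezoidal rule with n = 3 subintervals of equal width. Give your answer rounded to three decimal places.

635.428

Δx = (7 − 3.5)/3 = 7/6.
g(3.5) = 88.25, g(14/3) = 1286/9, g(35/6) = 7601/36, g(7) = 293.
T_3 = (Δx/2)·[g(x_0) + 2g(x_1) + 2g(x_2) + g(x_3)].
Sum ≈ 635.428.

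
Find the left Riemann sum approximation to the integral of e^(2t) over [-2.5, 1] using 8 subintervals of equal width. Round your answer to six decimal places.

Δt = (1 − (-2.5))/8 = 0.4375.
Left endpoints: -2.5, -2.0625, -1.625, -1.1875, -0.75, -0.3125, 0.125, 0.5625.
f(-2.5) ≈ 0.006738, f(-2.0625) ≈ 0.016163, f(-1.625) ≈ 0.038774, f(-1.1875) ≈ 0.093014, f(-0.75) ≈ 0.223130, f(-0.3125) ≈ 0.535261, f(0.125) ≈ 1.284025, f(0.5625) ≈ 3.080217.
Sum = Δt · [f(-2.5) + f(-2.0625) + f(-1.625) + ...].
Sum ≈ 2.308829.

2.308829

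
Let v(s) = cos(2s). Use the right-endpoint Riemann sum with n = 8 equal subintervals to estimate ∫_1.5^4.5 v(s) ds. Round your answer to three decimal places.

Δs = (4.5 − 1.5)/8 = 0.375.
Right endpoints: 1.875, 2.25, 2.625, 3, 3.375, 3.75, 4.125, 4.5.
v(1.875) ≈ -0.821, v(2.25) ≈ -0.211, v(2.625) ≈ 0.512, v(3) ≈ 0.960, v(3.375) ≈ 0.893, v(3.75) ≈ 0.347, v(4.125) ≈ -0.386, v(4.5) ≈ -0.911.
Sum = Δs · [v(1.875) + v(2.25) + v(2.625) + ...].
Sum ≈ 0.144.

0.144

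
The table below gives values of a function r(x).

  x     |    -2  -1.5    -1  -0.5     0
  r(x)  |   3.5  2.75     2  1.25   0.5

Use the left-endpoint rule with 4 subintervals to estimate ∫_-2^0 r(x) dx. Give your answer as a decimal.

Δx = 0.5.
Sum = 0.5·[3.5 + 2.75 + 2 + 1.25] = 4.75.

4.75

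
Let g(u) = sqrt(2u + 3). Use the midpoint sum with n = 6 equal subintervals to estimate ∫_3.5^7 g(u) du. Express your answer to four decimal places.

Δu = (7 − 3.5)/6 = 7/12.
Midpoints: 91/24, 4.375, 119/24, 133/24, 6.125, 161/24.
g(91/24) ≈ 3.2532, g(4.375) ≈ 3.4278, g(119/24) ≈ 3.5940, g(133/24) ≈ 3.7528, g(6.125) ≈ 3.9051, g(161/24) ≈ 4.0517.
Sum = Δu · [g(91/24) + g(4.375) + g(119/24) + ...].
Sum ≈ 12.8244.

12.8244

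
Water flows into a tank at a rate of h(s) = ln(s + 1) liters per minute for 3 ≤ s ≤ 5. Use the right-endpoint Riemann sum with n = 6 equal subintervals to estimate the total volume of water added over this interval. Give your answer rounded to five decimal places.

3.27219

Δs = (5 − 3)/6 = 1/3.
Right endpoints: 10/3, 11/3, 4, 13/3, 14/3, 5.
h(10/3) ≈ 1.46634, h(11/3) ≈ 1.54045, h(4) ≈ 1.60944, h(13/3) ≈ 1.67398, h(14/3) ≈ 1.73460, h(5) ≈ 1.79176.
Sum = Δs · [h(10/3) + h(11/3) + h(4) + ...].
Sum ≈ 3.27219.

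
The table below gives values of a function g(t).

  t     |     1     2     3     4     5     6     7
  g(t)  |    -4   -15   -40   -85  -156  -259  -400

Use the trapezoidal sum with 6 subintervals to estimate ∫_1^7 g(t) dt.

-757

Δt = 1.
T_6 = (1/2)·[(-4) + 2·(-15) + 2·(-40) + 2·(-85) + 2·(-156) + 2·(-259) + (-400)] = -757.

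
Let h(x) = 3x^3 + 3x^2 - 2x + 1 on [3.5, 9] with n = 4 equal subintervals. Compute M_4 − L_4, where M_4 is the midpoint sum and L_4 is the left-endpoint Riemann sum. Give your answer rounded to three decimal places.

1395.340

M_4 ≈ 5379.73584.
L_4 ≈ 3984.39551.
M_4 − L_4 ≈ 1395.340.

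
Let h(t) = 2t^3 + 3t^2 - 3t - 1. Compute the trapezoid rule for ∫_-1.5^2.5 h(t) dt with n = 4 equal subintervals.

30

Δt = (2.5 − (-1.5))/4 = 1.
h(-1.5) = 3.5, h(-0.5) = 1, h(0.5) = -1.5, h(1.5) = 8, h(2.5) = 41.5.
T_4 = (Δt/2)·[h(t_0) + 2h(t_1) + 2h(t_2) + 2h(t_3) + h(t_4)].
Sum = 30.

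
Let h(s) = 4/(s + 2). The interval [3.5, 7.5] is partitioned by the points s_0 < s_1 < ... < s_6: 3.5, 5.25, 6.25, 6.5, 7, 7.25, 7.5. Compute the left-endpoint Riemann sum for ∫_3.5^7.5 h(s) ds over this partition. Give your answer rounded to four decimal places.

2.4002

Subinterval widths: 1.75, 1, 0.25, 0.5, 0.25, 0.25.
Left endpoints: 3.5, 5.25, 6.25, 6.5, 7, 7.25.
h(3.5) = 8/11, h(5.25) = 16/29, h(6.25) = 16/33, h(6.5) = 8/17, h(7) = 4/9, h(7.25) = 16/37.
Sum = Σ Δs_i · h(s_i).
Sum ≈ 2.4002.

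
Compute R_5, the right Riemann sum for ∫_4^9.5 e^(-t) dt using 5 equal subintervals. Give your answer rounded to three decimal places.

0.010

Δt = (9.5 − 4)/5 = 1.1.
Right endpoints: 5.1, 6.2, 7.3, 8.4, 9.5.
f(5.1) ≈ 0.006, f(6.2) ≈ 0.002, f(7.3) ≈ 0.001, f(8.4) ≈ 0.000, f(9.5) ≈ 0.000.
Sum = Δt · [f(5.1) + f(6.2) + f(7.3) + f(8.4) + f(9.5)].
Sum ≈ 0.010.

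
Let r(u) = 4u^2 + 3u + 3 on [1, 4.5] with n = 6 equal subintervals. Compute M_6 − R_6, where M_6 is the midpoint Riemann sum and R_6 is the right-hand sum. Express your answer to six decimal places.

M_6 ≈ 159.14467593.
R_6 ≈ 185.85648148.
M_6 − R_6 ≈ -26.711806.

-26.711806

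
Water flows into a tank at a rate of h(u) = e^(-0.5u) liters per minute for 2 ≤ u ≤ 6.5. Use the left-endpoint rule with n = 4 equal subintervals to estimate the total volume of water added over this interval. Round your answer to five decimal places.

0.86060

Δu = (6.5 − 2)/4 = 1.125.
Left endpoints: 2, 3.125, 4.25, 5.375.
h(2) ≈ 0.36788, h(3.125) ≈ 0.20961, h(4.25) ≈ 0.11943, h(5.375) ≈ 0.06805.
Sum = Δu · [h(2) + h(3.125) + h(4.25) + h(5.375)].
Sum ≈ 0.86060.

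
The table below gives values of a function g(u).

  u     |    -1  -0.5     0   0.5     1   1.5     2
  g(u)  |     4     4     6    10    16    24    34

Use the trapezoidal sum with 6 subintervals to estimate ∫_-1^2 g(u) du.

Δu = 0.5.
T_6 = (0.5/2)·[4 + 2·4 + 2·6 + 2·10 + 2·16 + 2·24 + 34] = 39.5.

39.5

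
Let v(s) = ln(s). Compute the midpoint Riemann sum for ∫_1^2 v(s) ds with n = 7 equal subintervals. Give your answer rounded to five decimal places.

0.38672

Δs = (2 − 1)/7 = 1/7.
Midpoints: 15/14, 17/14, 19/14, 1.5, 23/14, 25/14, 27/14.
v(15/14) ≈ 0.06899, v(17/14) ≈ 0.19416, v(19/14) ≈ 0.30538, v(1.5) ≈ 0.40547, v(23/14) ≈ 0.49644, v(25/14) ≈ 0.57982, v(27/14) ≈ 0.65678.
Sum = Δs · [v(15/14) + v(17/14) + v(19/14) + ...].
Sum ≈ 0.38672.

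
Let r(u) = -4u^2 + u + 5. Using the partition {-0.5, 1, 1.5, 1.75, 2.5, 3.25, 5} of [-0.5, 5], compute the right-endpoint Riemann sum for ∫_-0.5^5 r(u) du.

-195.75

Subinterval widths: 1.5, 0.5, 0.25, 0.75, 0.75, 1.75.
Right endpoints: 1, 1.5, 1.75, 2.5, 3.25, 5.
r(1) = 2, r(1.5) = -2.5, r(1.75) = -5.5, r(2.5) = -17.5, r(3.25) = -34, r(5) = -90.
Sum = Σ Δu_i · r(u_i).
Sum = -195.75.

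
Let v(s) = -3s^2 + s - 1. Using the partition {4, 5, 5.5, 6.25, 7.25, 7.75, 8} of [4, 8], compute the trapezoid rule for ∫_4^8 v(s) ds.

-429.34375

Subinterval widths: 1, 0.5, 0.75, 1, 0.5, 0.25.
v(4) = -45, v(5) = -71, v(5.5) = -86.25, v(6.25) = -111.9375, v(7.25) = -151.4375, v(7.75) = -173.4375, v(8) = -185.
On each subinterval the trapezoid contributes (Δs_i/2)·[v(s_{i-1}) + v(s_i)].
Sum = -429.34375.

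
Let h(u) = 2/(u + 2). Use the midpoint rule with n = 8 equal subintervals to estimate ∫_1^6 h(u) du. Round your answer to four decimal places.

1.9586

Δu = (6 − 1)/8 = 0.625.
Midpoints: 1.3125, 1.9375, 2.5625, 3.1875, 3.8125, 4.4375, 5.0625, 5.6875.
h(1.3125) = 32/53, h(1.9375) = 32/63, h(2.5625) = 32/73, h(3.1875) = 32/83, h(3.8125) = 32/93, h(4.4375) = 32/103, h(5.0625) = 32/113, h(5.6875) = 32/123.
Sum = Δu · [h(1.3125) + h(1.9375) + h(2.5625) + ...].
Sum ≈ 1.9586.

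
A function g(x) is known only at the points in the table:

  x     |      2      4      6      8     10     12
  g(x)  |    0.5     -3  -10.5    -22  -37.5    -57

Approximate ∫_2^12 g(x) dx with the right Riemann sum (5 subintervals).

Δx = 2.
Sum = 2·[(-3) + (-10.5) + (-22) + (-37.5) + (-57)] = -260.

-260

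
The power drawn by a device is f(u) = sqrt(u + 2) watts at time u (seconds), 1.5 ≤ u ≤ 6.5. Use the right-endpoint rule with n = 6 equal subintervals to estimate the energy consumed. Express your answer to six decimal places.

Δu = (6.5 − 1.5)/6 = 5/6.
Right endpoints: 7/3, 19/6, 4, 29/6, 17/3, 6.5.
f(7/3) ≈ 2.081666, f(19/6) ≈ 2.273030, f(4) ≈ 2.449490, f(29/6) ≈ 2.614065, f(17/3) ≈ 2.768875, f(6.5) ≈ 2.915476.
Sum = Δu · [f(7/3) + f(19/6) + f(4) + ...].
Sum ≈ 12.585501.

12.585501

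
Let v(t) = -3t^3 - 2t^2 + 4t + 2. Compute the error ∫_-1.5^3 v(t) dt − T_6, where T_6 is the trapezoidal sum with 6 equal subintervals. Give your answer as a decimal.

Exact integral: ∫_-1.5^3 v(t) dt = -54.703125.
T_6 = -58.39453125.
Error = -54.703125 − (-58.39453125) = 3.69140625.

3.69140625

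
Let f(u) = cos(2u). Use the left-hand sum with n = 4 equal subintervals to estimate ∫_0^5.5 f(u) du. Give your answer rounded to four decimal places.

0.5481

Δu = (5.5 − 0)/4 = 1.375.
Left endpoints: 0, 1.375, 2.75, 4.125.
f(0) ≈ 1.0000, f(1.375) ≈ -0.9243, f(2.75) ≈ 0.7087, f(4.125) ≈ -0.3857.
Sum = Δu · [f(0) + f(1.375) + f(2.75) + f(4.125)].
Sum ≈ 0.5481.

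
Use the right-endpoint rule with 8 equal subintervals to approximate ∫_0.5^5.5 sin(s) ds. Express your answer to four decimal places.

-0.2069

Δs = (5.5 − 0.5)/8 = 0.625.
Right endpoints: 1.125, 1.75, 2.375, 3, 3.625, 4.25, 4.875, 5.5.
f(1.125) ≈ 0.9023, f(1.75) ≈ 0.9840, f(2.375) ≈ 0.6937, f(3) ≈ 0.1411, f(3.625) ≈ -0.4648, f(4.25) ≈ -0.8950, f(4.875) ≈ -0.9868, f(5.5) ≈ -0.7055.
Sum = Δs · [f(1.125) + f(1.75) + f(2.375) + ...].
Sum ≈ -0.2069.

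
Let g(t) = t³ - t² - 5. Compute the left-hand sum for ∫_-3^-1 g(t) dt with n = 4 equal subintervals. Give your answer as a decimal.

-47.75

Δt = (-1 − (-3))/4 = 0.5.
Left endpoints: -3, -2.5, -2, -1.5.
g(-3) = -41, g(-2.5) = -26.875, g(-2) = -17, g(-1.5) = -10.625.
Sum = Δt · [g(-3) + g(-2.5) + g(-2) + g(-1.5)].
Sum = -47.75.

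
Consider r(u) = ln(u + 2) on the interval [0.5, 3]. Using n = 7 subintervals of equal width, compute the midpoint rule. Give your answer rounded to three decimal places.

3.258

Δu = (3 − 0.5)/7 = 5/14.
Midpoints: 19/28, 29/28, 39/28, 1.75, 59/28, 69/28, 79/28.
r(19/28) ≈ 0.985, r(29/28) ≈ 1.110, r(39/28) ≈ 1.222, r(1.75) ≈ 1.322, r(59/28) ≈ 1.413, r(69/28) ≈ 1.496, r(79/28) ≈ 1.573.
Sum = Δu · [r(19/28) + r(29/28) + r(39/28) + ...].
Sum ≈ 3.258.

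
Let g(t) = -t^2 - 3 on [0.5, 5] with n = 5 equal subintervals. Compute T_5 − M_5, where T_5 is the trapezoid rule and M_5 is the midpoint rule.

T_5 = -55.7325.
M_5 = -54.82125.
T_5 − M_5 = -0.91125.

-0.91125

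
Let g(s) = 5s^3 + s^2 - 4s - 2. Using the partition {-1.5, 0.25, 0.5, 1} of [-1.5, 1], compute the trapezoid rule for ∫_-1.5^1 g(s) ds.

Subinterval widths: 1.75, 0.25, 0.5.
g(-1.5) = -10.625, g(0.25) = -2.859375, g(0.5) = -3.125, g(1) = 0.
On each subinterval the trapezoid contributes (Δs_i/2)·[g(s_{i-1}) + g(s_i)].
Sum = -13.328125.

-13.328125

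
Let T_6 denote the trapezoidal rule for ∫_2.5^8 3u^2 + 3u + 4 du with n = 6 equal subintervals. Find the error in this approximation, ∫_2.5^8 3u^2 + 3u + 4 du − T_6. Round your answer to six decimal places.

-2.310764

Exact integral: ∫_2.5^8 f(u) du = 605.
T_6 ≈ 607.31076389.
Error ≈ 605 − 607.31076389 ≈ -2.310764.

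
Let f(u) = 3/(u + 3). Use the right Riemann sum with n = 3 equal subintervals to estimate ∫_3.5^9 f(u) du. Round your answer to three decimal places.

Δu = (9 − 3.5)/3 = 11/6.
Right endpoints: 16/3, 43/6, 9.
f(16/3) = 0.36, f(43/6) = 18/61, f(9) = 0.25.
Sum = Δu · [f(16/3) + f(43/6) + f(9)].
Sum ≈ 1.659.

1.659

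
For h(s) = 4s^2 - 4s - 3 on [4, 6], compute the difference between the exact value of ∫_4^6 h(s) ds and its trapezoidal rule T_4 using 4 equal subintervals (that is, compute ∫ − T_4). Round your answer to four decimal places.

Exact integral: ∫_4^6 h(s) ds ≈ 156.666667.
T_4 = 157.
Error ≈ 156.666667 − 157 ≈ -0.3333.

-0.3333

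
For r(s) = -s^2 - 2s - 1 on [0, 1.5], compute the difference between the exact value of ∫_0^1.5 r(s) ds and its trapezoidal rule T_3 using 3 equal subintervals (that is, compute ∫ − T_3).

Exact integral: ∫_0^1.5 r(s) ds = -4.875.
T_3 = -4.9375.
Error = -4.875 − (-4.9375) = 0.0625.

0.0625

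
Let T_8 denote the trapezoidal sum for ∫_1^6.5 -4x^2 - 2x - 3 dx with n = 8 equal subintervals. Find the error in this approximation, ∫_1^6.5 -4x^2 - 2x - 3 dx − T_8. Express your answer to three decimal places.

Exact integral: ∫_1^6.5 f(x) dx ≈ -422.58333.
T_8 = -424.31640625.
Error ≈ -422.58333 − (-424.31640625) ≈ 1.733.

1.733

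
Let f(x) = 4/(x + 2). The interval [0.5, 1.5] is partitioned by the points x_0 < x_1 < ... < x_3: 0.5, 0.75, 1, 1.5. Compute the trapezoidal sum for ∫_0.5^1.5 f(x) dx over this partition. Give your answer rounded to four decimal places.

1.3494

Subinterval widths: 0.25, 0.25, 0.5.
f(0.5) = 1.6, f(0.75) = 16/11, f(1) = 4/3, f(1.5) = 8/7.
On each subinterval the trapezoid contributes (Δx_i/2)·[f(x_{i-1}) + f(x_i)].
Sum ≈ 1.3494.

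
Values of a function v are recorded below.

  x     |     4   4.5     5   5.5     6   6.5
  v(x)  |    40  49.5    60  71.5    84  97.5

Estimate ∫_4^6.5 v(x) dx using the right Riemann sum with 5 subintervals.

181.25

Δx = 0.5.
Sum = 0.5·[49.5 + 60 + 71.5 + 84 + 97.5] = 181.25.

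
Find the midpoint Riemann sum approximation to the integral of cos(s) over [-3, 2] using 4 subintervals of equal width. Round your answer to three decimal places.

1.122

Δs = (2 − (-3))/4 = 1.25.
Midpoints: -2.375, -1.125, 0.125, 1.375.
f(-2.375) ≈ -0.720, f(-1.125) ≈ 0.431, f(0.125) ≈ 0.992, f(1.375) ≈ 0.195.
Sum = Δs · [f(-2.375) + f(-1.125) + f(0.125) + f(1.375)].
Sum ≈ 1.122.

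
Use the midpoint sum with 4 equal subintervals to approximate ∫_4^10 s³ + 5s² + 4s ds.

Δs = (10 − 4)/4 = 1.5.
Midpoints: 4.75, 6.25, 7.75, 9.25.
f(4.75) = 238.984375, f(6.25) = 464.453125, f(7.75) = 796.796875, f(9.25) = 1256.265625.
Sum = Δs · [f(4.75) + f(6.25) + f(7.75) + f(9.25)].
Sum = 4134.75.

4134.75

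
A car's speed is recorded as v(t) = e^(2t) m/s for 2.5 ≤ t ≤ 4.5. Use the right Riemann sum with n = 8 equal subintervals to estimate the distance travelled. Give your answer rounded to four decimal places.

5054.1872

Δt = (4.5 − 2.5)/8 = 0.25.
Right endpoints: 2.75, 3, 3.25, 3.5, 3.75, 4, 4.25, 4.5.
v(2.75) ≈ 244.6919, v(3) ≈ 403.4288, v(3.25) ≈ 665.1416, v(3.5) ≈ 1096.6332, v(3.75) ≈ 1808.0424, v(4) ≈ 2980.9580, v(4.25) ≈ 4914.7688, v(4.5) ≈ 8103.0839.
Sum = Δt · [v(2.75) + v(3) + v(3.25) + ...].
Sum ≈ 5054.1872.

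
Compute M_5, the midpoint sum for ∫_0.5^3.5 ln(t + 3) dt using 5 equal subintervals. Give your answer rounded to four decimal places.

Δt = (3.5 − 0.5)/5 = 0.6.
Midpoints: 0.8, 1.4, 2, 2.6, 3.2.
f(0.8) ≈ 1.3350, f(1.4) ≈ 1.4816, f(2) ≈ 1.6094, f(2.6) ≈ 1.7228, f(3.2) ≈ 1.8245.
Sum = Δt · [f(0.8) + f(1.4) + f(2) + f(2.6) + f(3.2)].
Sum ≈ 4.7840.

4.7840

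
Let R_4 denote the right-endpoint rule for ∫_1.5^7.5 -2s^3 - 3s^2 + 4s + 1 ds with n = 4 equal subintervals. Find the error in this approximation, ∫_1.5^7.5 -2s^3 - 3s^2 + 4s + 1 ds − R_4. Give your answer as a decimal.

Exact integral: ∫_1.5^7.5 f(s) ds = -1884.
R_4 = -2682.75.
Error = -1884 − (-2682.75) = 798.75.

798.75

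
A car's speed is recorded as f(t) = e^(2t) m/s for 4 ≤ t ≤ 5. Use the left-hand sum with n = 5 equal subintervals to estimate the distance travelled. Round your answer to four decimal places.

7744.8359

Δt = (5 − 4)/5 = 0.2.
Left endpoints: 4, 4.2, 4.4, 4.6, 4.8.
f(4) ≈ 2980.9580, f(4.2) ≈ 4447.0667, f(4.4) ≈ 6634.2440, f(4.6) ≈ 9897.1291, f(4.8) ≈ 14764.7816.
Sum = Δt · [f(4) + f(4.2) + f(4.4) + f(4.6) + f(4.8)].
Sum ≈ 7744.8359.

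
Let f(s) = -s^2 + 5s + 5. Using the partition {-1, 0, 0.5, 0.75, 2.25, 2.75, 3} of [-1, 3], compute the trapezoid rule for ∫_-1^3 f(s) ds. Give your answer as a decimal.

Subinterval widths: 1, 0.5, 0.25, 1.5, 0.5, 0.25.
f(-1) = -1, f(0) = 5, f(0.5) = 7.25, f(0.75) = 8.1875, f(2.25) = 11.1875, f(2.75) = 11.1875, f(3) = 11.
On each subinterval the trapezoid contributes (Δs_i/2)·[f(s_{i-1}) + f(s_i)].
Sum = 29.890625.

29.890625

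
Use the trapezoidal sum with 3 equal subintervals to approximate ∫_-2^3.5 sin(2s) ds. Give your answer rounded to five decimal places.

0.34674

Δs = (3.5 − (-2))/3 = 11/6.
f(-2) ≈ 0.75680, f(-1/6) ≈ -0.32719, f(5/3) ≈ -0.19057, f(3.5) ≈ 0.65699.
T_3 = (Δs/2)·[f(s_0) + 2f(s_1) + 2f(s_2) + f(s_3)].
Sum ≈ 0.34674.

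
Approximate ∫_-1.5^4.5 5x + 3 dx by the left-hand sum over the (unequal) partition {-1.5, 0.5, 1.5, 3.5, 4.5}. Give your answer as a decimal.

38

Subinterval widths: 2, 1, 2, 1.
Left endpoints: -1.5, 0.5, 1.5, 3.5.
f(-1.5) = -4.5, f(0.5) = 5.5, f(1.5) = 10.5, f(3.5) = 20.5.
Sum = Σ Δx_i · f(x_i).
Sum = 38.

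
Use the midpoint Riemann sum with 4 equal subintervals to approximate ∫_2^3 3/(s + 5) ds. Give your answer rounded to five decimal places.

Δs = (3 − 2)/4 = 0.25.
Midpoints: 2.125, 2.375, 2.625, 2.875.
f(2.125) = 8/19, f(2.375) = 24/59, f(2.625) = 24/61, f(2.875) = 8/21.
Sum = Δs · [f(2.125) + f(2.375) + f(2.625) + f(2.875)].
Sum ≈ 0.40056.

0.40056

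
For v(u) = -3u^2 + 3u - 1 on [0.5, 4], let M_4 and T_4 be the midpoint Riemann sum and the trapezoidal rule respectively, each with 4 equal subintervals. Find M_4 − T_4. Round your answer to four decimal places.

M_4 ≈ -43.080078.
T_4 = -45.08984375.
M_4 − T_4 ≈ 2.0098.

2.0098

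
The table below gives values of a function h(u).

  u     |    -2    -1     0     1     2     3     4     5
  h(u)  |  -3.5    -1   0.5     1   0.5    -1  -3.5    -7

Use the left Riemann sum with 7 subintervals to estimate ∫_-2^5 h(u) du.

Δu = 1.
Sum = 1·[(-3.5) + (-1) + 0.5 + 1 + 0.5 + (-1) + (-3.5)] = -7.

-7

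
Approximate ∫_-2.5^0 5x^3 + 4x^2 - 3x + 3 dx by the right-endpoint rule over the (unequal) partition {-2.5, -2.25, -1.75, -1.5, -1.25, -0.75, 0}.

-4.2265625

Subinterval widths: 0.25, 0.5, 0.25, 0.25, 0.5, 0.75.
Right endpoints: -2.25, -1.75, -1.5, -1.25, -0.75, 0.
f(-2.25) = -26.953125, f(-1.75) = -6.296875, f(-1.5) = -0.375, f(-1.25) = 3.234375, f(-0.75) = 5.390625, f(0) = 3.
Sum = Σ Δx_i · f(x_i).
Sum = -4.2265625.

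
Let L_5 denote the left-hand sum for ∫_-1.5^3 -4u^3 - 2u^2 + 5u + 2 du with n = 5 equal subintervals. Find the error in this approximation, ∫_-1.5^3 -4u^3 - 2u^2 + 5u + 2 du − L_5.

-43.9425

Exact integral: ∫_-1.5^3 f(u) du = -70.3125.
L_5 = -26.37.
Error = -70.3125 − (-26.37) = -43.9425.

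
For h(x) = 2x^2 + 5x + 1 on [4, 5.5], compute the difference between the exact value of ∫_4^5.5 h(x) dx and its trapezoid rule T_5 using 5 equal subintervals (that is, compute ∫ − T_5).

-0.045

Exact integral: ∫_4^5.5 h(x) dx = 105.375.
T_5 = 105.42.
Error = 105.375 − 105.42 = -0.045.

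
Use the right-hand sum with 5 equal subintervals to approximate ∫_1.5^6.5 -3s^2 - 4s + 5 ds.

Δs = (6.5 − 1.5)/5 = 1.
Right endpoints: 2.5, 3.5, 4.5, 5.5, 6.5.
f(2.5) = -23.75, f(3.5) = -45.75, f(4.5) = -73.75, f(5.5) = -107.75, f(6.5) = -147.75.
Sum = Δs · [f(2.5) + f(3.5) + f(4.5) + f(5.5) + f(6.5)].
Sum = -398.75.

-398.75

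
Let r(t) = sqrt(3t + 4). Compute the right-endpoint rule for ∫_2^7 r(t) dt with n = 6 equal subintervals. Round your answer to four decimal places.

Δt = (7 − 2)/6 = 5/6.
Right endpoints: 17/6, 11/3, 4.5, 16/3, 37/6, 7.
r(17/6) ≈ 3.5355, r(11/3) ≈ 3.8730, r(4.5) ≈ 4.1833, r(16/3) ≈ 4.4721, r(37/6) ≈ 4.7434, r(7) ≈ 5.0000.
Sum = Δt · [r(17/6) + r(11/3) + r(4.5) + ...].
Sum ≈ 21.5061.

21.5061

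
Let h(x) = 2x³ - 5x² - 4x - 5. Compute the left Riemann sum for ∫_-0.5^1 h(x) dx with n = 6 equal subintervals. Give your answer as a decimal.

-9.5234375

Δx = (1 − (-0.5))/6 = 0.25.
Left endpoints: -0.5, -0.25, 0, 0.25, 0.5, 0.75.
h(-0.5) = -4.5, h(-0.25) = -4.34375, h(0) = -5, h(0.25) = -6.28125, h(0.5) = -8, h(0.75) = -9.96875.
Sum = Δx · [h(-0.5) + h(-0.25) + h(0) + ...].
Sum = -9.5234375.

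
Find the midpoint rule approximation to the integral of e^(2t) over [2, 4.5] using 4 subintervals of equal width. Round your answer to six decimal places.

Δt = (4.5 − 2)/4 = 0.625.
Midpoints: 2.3125, 2.9375, 3.5625, 4.1875.
f(2.3125) ≈ 102.002773, f(2.9375) ≈ 356.024661, f(3.5625) ≈ 1242.648167, f(4.1875) ≈ 4337.268278.
Sum = Δt · [f(2.3125) + f(2.9375) + f(3.5625) + f(4.1875)].
Sum ≈ 3773.714925.

3773.714925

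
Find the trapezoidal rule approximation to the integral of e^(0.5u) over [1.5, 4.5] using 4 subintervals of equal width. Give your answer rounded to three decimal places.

Δu = (4.5 − 1.5)/4 = 0.75.
f(1.5) ≈ 2.117, f(2.25) ≈ 3.080, f(3) ≈ 4.482, f(3.75) ≈ 6.521, f(4.5) ≈ 9.488.
T_4 = (Δu/2)·[f(u_0) + 2f(u_1) + 2f(u_2) + 2f(u_3) + f(u_4)].
Sum ≈ 14.914.

14.914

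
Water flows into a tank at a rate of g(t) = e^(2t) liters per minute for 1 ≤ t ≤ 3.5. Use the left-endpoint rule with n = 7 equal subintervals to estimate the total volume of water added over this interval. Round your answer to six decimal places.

Δt = (3.5 − 1)/7 = 5/14.
Left endpoints: 1, 19/14, 12/7, 29/14, 17/7, 39/14, 22/7.
g(1) ≈ 7.389056, g(19/14) ≈ 15.093825, g(12/7) ≈ 30.832565, g(29/14) ≈ 62.982515, g(17/7) ≈ 128.656088, g(39/14) ≈ 262.809273, g(22/7) ≈ 536.847616.
Sum = Δt · [g(1) + g(19/14) + g(12/7) + ...].
Sum ≈ 373.075335.

373.075335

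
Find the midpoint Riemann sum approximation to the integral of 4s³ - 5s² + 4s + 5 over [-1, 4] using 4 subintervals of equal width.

Δs = (4 − (-1))/4 = 1.25.
Midpoints: -0.375, 0.875, 2.125, 3.375.
f(-0.375) = 2.5859375, f(0.875) = 7.3515625, f(2.125) = 29.3046875, f(3.375) = 115.3203125.
Sum = Δs · [f(-0.375) + f(0.875) + f(2.125) + f(3.375)].
Sum = 193.203125.

193.203125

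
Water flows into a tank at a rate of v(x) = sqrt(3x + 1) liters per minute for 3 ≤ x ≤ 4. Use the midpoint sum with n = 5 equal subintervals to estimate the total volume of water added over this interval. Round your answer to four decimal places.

3.3889

Δx = (4 − 3)/5 = 0.2.
Midpoints: 3.1, 3.3, 3.5, 3.7, 3.9.
v(3.1) ≈ 3.2094, v(3.3) ≈ 3.3015, v(3.5) ≈ 3.3912, v(3.7) ≈ 3.4785, v(3.9) ≈ 3.5637.
Sum = Δx · [v(3.1) + v(3.3) + v(3.5) + v(3.7) + v(3.9)].
Sum ≈ 3.3889.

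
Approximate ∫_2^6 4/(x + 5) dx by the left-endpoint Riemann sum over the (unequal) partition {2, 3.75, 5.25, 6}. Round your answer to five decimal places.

1.97840

Subinterval widths: 1.75, 1.5, 0.75.
Left endpoints: 2, 3.75, 5.25.
f(2) = 4/7, f(3.75) = 16/35, f(5.25) = 16/41.
Sum = Σ Δx_i · f(x_i).
Sum ≈ 1.97840.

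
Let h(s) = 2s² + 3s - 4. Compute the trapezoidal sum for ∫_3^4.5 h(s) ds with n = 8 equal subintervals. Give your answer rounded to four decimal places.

53.6426

Δs = (4.5 − 3)/8 = 0.1875.
h(3) = 23, h(3.1875) = 25.8828125, h(3.375) = 28.90625, h(3.5625) = 32.0703125, h(3.75) = 35.375, h(3.9375) = 38.8203125, h(4.125) = 42.40625, h(4.3125) = 46.1328125, h(4.5) = 50.
T_8 = (Δs/2)·[h(s_0) + 2h(s_1) + ... + 2h(s_{7}) + h(s_8)].
Sum ≈ 53.6426.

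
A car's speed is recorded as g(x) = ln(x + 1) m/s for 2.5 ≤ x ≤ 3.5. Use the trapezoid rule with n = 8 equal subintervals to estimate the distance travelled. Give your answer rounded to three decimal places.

1.384

Δx = (3.5 − 2.5)/8 = 0.125.
g(2.5) ≈ 1.253, g(2.625) ≈ 1.288, g(2.75) ≈ 1.322, g(2.875) ≈ 1.355, g(3) ≈ 1.386, g(3.125) ≈ 1.417, g(3.25) ≈ 1.447, g(3.375) ≈ 1.476, g(3.5) ≈ 1.504.
T_8 = (Δx/2)·[g(x_0) + 2g(x_1) + ... + 2g(x_{7}) + g(x_8)].
Sum ≈ 1.384.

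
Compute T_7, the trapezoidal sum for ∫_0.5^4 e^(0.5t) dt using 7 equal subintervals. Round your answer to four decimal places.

Δt = (4 − 0.5)/7 = 0.5.
f(0.5) ≈ 1.2840, f(1) ≈ 1.6487, f(1.5) ≈ 2.1170, f(2) ≈ 2.7183, f(2.5) ≈ 3.4903, f(3) ≈ 4.4817, f(3.5) ≈ 5.7546, f(4) ≈ 7.3891.
T_7 = (Δt/2)·[f(t_0) + 2f(t_1) + ... + 2f(t_{6}) + f(t_7)].
Sum ≈ 12.2736.

12.2736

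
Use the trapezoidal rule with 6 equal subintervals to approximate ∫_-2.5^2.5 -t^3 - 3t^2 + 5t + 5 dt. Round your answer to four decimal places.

Δt = (2.5 − (-2.5))/6 = 5/6.
f(-2.5) = -10.625, f(-5/3) = -190/27, f(-5/6) = -145/216, f(0) = 5, f(5/6) = 1405/216, f(5/3) = 10/27, f(2.5) = -16.875.
T_6 = (Δt/2)·[f(t_0) + 2f(t_1) + ... + 2f(t_{5}) + f(t_6)].
Sum ≈ -7.9861.

-7.9861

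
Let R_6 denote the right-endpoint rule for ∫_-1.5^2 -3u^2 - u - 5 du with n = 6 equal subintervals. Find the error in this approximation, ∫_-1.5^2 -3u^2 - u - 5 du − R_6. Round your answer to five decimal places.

3.14757

Exact integral: ∫_-1.5^2 f(u) du = -29.75.
R_6 ≈ -32.8975694.
Error ≈ -29.75 − (-32.8975694) ≈ 3.14757.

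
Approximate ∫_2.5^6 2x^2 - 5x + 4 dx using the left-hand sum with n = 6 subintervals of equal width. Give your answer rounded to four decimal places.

61.3553

Δx = (6 − 2.5)/6 = 7/12.
Left endpoints: 2.5, 37/12, 11/3, 4.25, 29/6, 65/12.
f(2.5) = 4, f(37/12) = 547/72, f(11/3) = 113/9, f(4.25) = 18.875, f(29/6) = 239/9, f(65/12) = 2563/72.
Sum = Δx · [f(2.5) + f(37/12) + f(11/3) + ...].
Sum ≈ 61.3553.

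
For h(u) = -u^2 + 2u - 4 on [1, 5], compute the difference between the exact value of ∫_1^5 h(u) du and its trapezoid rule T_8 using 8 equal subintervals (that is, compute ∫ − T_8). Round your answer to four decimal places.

Exact integral: ∫_1^5 h(u) du ≈ -33.333333.
T_8 = -33.5.
Error ≈ -33.333333 − (-33.5) ≈ 0.1667.

0.1667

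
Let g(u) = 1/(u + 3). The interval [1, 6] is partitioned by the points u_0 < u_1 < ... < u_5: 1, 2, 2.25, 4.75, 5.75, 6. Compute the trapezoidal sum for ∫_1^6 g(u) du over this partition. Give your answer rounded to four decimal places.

Subinterval widths: 1, 0.25, 2.5, 1, 0.25.
g(1) = 0.25, g(2) = 0.2, g(2.25) = 4/21, g(4.75) = 4/31, g(5.75) = 4/35, g(6) = 1/9.
On each subinterval the trapezoid contributes (Δu_i/2)·[g(u_{i-1}) + g(u_i)].
Sum ≈ 0.8230.

0.8230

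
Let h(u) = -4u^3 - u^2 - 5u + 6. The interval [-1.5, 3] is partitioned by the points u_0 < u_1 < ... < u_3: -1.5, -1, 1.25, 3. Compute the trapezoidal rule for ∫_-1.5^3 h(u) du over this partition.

Subinterval widths: 0.5, 2.25, 1.75.
h(-1.5) = 24.75, h(-1) = 14, h(1.25) = -9.625, h(3) = -126.
On each subinterval the trapezoid contributes (Δu_i/2)·[h(u_{i-1}) + h(u_i)].
Sum = -104.0625.

-104.0625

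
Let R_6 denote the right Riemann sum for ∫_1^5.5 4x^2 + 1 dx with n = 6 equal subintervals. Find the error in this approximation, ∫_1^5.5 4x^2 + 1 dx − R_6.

Exact integral: ∫_1^5.5 f(x) dx = 225.
R_6 = 270.5625.
Error = 225 − 270.5625 = -45.5625.

-45.5625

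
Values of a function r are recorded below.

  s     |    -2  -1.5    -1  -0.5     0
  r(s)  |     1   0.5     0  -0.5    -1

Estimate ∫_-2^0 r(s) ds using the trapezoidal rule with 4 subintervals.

0

Δs = 0.5.
T_4 = (0.5/2)·[1 + 2·0.5 + 2·0 + 2·(-0.5) + (-1)] = 0.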